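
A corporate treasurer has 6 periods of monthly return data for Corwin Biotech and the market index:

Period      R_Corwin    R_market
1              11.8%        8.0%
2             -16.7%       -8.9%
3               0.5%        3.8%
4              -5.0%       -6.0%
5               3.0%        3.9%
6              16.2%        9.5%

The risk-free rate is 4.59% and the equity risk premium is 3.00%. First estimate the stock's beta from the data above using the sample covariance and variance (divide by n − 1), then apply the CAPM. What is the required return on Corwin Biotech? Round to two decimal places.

9.11%

Mean R_i = (11.8 − 16.7 + 0.5 − 5.0 + 3.0 + 16.2) / 6 = 1.6333%
Mean R_m = (8.0 − 8.9 + 3.8 − 6.0 + 3.9 + 9.5) / 6 = 1.7167%
Σ(R_i − R̄_i)(R_m − R̄_m) = 423.7067  ⇒  Cov = 423.7067 / 5 = 84.7413
Σ(R_m − R̄_m)² = 281.4283  ⇒  Var(R_m) = 281.4283 / 5 = 56.2857
β = Cov / Var(R_m) = 84.7413 / 56.2857 = 1.5056
E(R) = R_f + β × MRP = 4.59% + 1.5056 × 3.00% = 9.11%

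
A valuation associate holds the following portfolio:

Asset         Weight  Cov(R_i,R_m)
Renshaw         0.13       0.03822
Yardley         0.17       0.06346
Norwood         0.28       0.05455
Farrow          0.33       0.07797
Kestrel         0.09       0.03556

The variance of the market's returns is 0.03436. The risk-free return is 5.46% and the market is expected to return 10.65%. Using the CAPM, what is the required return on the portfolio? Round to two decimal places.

14.52%

β_Renshaw = 0.03822 / 0.03436 = 1.1123
β_Yardley = 0.06346 / 0.03436 = 1.8469
β_Norwood = 0.05455 / 0.03436 = 1.5876
β_Farrow = 0.07797 / 0.03436 = 2.2692
β_Kestrel = 0.03556 / 0.03436 = 1.0349
β_P = Σ w_i β_i = 0.13×1.1123 + 0.17×1.8469 + 0.28×1.5876 + 0.33×2.2692 + 0.09×1.0349 = 1.7451
MRP = 10.65% − 5.46% = 5.19%
E(R_P) = R_f + β_P × MRP = 5.46% + 1.7451 × 5.19% = 14.52%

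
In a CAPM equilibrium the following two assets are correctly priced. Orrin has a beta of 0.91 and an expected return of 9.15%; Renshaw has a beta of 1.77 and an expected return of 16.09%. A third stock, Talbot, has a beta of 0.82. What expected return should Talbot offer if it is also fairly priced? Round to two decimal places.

MRP (SML slope) = (16.09% − 9.15%) / (1.77 − 0.91) = 6.94% / 0.86 = 8.0698%
R_f (intercept) = 9.15% − 0.91 × 8.0698% = 1.8065%
E(R_Talbot) = R_f + β × MRP = 1.8065% + 0.82 × 8.0698% = 8.42%

8.42%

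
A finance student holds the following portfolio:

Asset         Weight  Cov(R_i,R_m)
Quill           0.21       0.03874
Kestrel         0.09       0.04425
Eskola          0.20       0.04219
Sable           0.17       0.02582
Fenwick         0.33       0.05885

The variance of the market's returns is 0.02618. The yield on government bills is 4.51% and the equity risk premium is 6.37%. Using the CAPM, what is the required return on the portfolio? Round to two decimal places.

15.30%

β_Quill = 0.03874 / 0.02618 = 1.4798
β_Kestrel = 0.04425 / 0.02618 = 1.6902
β_Eskola = 0.04219 / 0.02618 = 1.6115
β_Sable = 0.02582 / 0.02618 = 0.9862
β_Fenwick = 0.05885 / 0.02618 = 2.2479
β_P = Σ w_i β_i = 0.21×1.4798 + 0.09×1.6902 + 0.20×1.6115 + 0.17×0.9862 + 0.33×2.2479 = 1.6946
E(R_P) = R_f + β_P × MRP = 4.51% + 1.6946 × 6.37% = 15.30%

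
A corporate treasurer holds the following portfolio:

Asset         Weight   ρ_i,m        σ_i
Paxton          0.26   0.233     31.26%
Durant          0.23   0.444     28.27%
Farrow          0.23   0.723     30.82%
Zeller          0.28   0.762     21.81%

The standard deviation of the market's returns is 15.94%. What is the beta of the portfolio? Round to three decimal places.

β_Paxton = 0.233 × 31.26% / 15.94% = 0.4569
β_Durant = 0.444 × 28.27% / 15.94% = 0.7874
β_Farrow = 0.723 × 30.82% / 15.94% = 1.3979
β_Zeller = 0.762 × 21.81% / 15.94% = 1.0426
β_P = Σ w_i β_i = 0.26×0.4569 + 0.23×0.7874 + 0.23×1.3979 + 0.28×1.0426 = 0.9133

0.913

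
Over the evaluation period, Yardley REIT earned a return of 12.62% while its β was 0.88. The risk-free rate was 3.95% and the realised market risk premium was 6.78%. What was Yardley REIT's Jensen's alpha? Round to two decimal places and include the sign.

CAPM benchmark = R_f + β(R_m − R_f) = 3.95% + 0.88 × 6.78% = 9.9164%
α = actual − benchmark = 12.62% − 9.9164% = +2.70%

+2.70%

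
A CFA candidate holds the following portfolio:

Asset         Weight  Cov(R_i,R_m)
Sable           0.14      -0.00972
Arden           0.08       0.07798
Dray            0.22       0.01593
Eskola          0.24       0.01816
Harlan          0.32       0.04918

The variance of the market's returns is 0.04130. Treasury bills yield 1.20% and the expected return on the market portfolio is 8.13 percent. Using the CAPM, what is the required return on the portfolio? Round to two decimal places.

β_Sable = -0.00972 / 0.04130 = -0.2354
β_Arden = 0.07798 / 0.04130 = 1.8881
β_Dray = 0.01593 / 0.04130 = 0.3857
β_Eskola = 0.01816 / 0.04130 = 0.4397
β_Harlan = 0.04918 / 0.04130 = 1.1908
β_P = Σ w_i β_i = 0.14×-0.2354 + 0.08×1.8881 + 0.22×0.3857 + 0.24×0.4397 + 0.32×1.1908 = 0.6895
MRP = 8.13% − 1.20% = 6.93%
E(R_P) = R_f + β_P × MRP = 1.20% + 0.6895 × 6.93% = 5.98%

5.98%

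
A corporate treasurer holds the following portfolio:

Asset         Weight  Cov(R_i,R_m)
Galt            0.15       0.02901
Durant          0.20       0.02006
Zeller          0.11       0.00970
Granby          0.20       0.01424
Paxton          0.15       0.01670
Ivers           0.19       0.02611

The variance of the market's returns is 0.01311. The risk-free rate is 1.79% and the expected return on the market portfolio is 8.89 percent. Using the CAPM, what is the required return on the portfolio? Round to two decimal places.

β_Galt = 0.02901 / 0.01311 = 2.2128
β_Durant = 0.02006 / 0.01311 = 1.5301
β_Zeller = 0.00970 / 0.01311 = 0.7399
β_Granby = 0.01424 / 0.01311 = 1.0862
β_Paxton = 0.01670 / 0.01311 = 1.2738
β_Ivers = 0.02611 / 0.01311 = 1.9916
β_P = Σ w_i β_i = 0.15×2.2128 + 0.20×1.5301 + 0.11×0.7399 + 0.20×1.0862 + 0.15×1.2738 + 0.19×1.9916 = 1.5060
MRP = 8.89% − 1.79% = 7.10%
E(R_P) = R_f + β_P × MRP = 1.79% + 1.5060 × 7.10% = 12.48%

12.48%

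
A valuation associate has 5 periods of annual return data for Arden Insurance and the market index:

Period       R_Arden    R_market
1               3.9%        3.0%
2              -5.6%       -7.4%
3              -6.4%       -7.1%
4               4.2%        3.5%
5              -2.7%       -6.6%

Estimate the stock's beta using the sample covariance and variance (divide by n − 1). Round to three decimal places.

Mean R_i = (3.9 − 5.6 − 6.4 + 4.2 − 2.7) / 5 = -1.3200%
Mean R_m = (3.0 − 7.4 − 7.1 + 3.5 − 6.6) / 5 = -2.9200%
Σ(R_i − R̄_i)(R_m − R̄_m) = 111.8280  ⇒  Cov = 111.8280 / 4 = 27.9570
Σ(R_m − R̄_m)² = 127.3480  ⇒  Var(R_m) = 127.3480 / 4 = 31.8370
β = Cov / Var(R_m) = 27.9570 / 31.8370 = 0.8781

0.878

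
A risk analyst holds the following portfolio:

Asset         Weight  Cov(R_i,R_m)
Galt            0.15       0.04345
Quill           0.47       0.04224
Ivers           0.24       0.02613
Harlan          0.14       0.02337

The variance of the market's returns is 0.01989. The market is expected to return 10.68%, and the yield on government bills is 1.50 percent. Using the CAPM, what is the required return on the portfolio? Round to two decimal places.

18.08%

β_Galt = 0.04345 / 0.01989 = 2.1845
β_Quill = 0.04224 / 0.01989 = 2.1237
β_Ivers = 0.02613 / 0.01989 = 1.3137
β_Harlan = 0.02337 / 0.01989 = 1.1750
β_P = Σ w_i β_i = 0.15×2.1845 + 0.47×2.1237 + 0.24×1.3137 + 0.14×1.1750 = 1.8056
MRP = 10.68% − 1.50% = 9.18%
E(R_P) = R_f + β_P × MRP = 1.50% + 1.8056 × 9.18% = 18.08%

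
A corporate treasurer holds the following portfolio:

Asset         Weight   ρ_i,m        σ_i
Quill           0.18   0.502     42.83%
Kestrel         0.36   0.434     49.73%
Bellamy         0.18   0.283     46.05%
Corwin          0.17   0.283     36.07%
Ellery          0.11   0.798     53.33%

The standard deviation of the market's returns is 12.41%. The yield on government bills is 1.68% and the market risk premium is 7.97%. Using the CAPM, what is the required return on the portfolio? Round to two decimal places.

14.78%

β_Quill = 0.502 × 42.83% / 12.41% = 1.7325
β_Kestrel = 0.434 × 49.73% / 12.41% = 1.7391
β_Bellamy = 0.283 × 46.05% / 12.41% = 1.0501
β_Corwin = 0.283 × 36.07% / 12.41% = 0.8225
β_Ellery = 0.798 × 53.33% / 12.41% = 3.4293
β_P = Σ w_i β_i = 0.18×1.7325 + 0.36×1.7391 + 0.18×1.0501 + 0.17×0.8225 + 0.11×3.4293 = 1.6440
E(R_P) = R_f + β_P × MRP = 1.68% + 1.6440 × 7.97% = 14.78%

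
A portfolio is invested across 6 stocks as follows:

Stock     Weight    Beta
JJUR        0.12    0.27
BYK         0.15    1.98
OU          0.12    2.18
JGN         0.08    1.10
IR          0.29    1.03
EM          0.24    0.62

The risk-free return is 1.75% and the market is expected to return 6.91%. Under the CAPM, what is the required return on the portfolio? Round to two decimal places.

7.56%

β_P = Σ w_i β_i = 0.12×0.27 + 0.15×1.98 + 0.12×2.18 + 0.08×1.10 + 0.29×1.03 + 0.24×0.62 = 1.1265
MRP = 6.91% − 1.75% = 5.16%
E(R_P) = R_f + β_P × MRP = 1.75% + 1.1265 × 5.16% = 7.56%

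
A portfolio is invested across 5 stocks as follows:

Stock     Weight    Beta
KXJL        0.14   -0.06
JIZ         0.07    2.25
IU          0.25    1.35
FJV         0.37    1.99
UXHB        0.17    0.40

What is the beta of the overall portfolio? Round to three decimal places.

β_P = Σ w_i β_i = 0.14×-0.06 + 0.07×2.25 + 0.25×1.35 + 0.37×1.99 + 0.17×0.40 = 1.2909

1.291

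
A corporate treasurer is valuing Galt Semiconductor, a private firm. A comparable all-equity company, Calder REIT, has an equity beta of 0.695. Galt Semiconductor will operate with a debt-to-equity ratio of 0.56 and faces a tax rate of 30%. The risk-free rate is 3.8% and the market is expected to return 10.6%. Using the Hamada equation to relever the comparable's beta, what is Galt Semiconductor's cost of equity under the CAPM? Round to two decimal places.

β_L = β_U × [1 + (1 − t)(D/E)] = 0.695 × [1 + (1 − 0.30) × 0.56]
    = 0.695 × [1 + 0.70 × 0.56] = 0.695 × 1.3920 = 0.9674
MRP = 10.6% − 3.8% = 6.80%
E(R) = R_f + β_L × MRP = 3.8% + 0.9674 × 6.8% = 10.38%

10.38%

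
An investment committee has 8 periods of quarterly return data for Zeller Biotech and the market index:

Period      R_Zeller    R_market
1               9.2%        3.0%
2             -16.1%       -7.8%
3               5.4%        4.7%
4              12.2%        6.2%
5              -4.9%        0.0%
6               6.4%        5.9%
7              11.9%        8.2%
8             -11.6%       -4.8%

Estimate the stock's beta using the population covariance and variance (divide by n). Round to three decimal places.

1.865

Mean R_i = (9.2 − 16.1 + 5.4 + 12.2 − 4.9 + 6.4 + 11.9 − 11.6) / 8 = 1.5625%
Mean R_m = (3.0 − 7.8 + 4.7 + 6.2 + 0.0 + 5.9 + 8.2 − 4.8) / 8 = 1.9250%
Σ(R_i − R̄_i)(R_m − R̄_m) = 421.1575  ⇒  Cov = 421.1575 / 8 = 52.6447
Σ(R_m − R̄_m)² = 225.8150  ⇒  Var(R_m) = 225.8150 / 8 = 28.2269
β = Cov / Var(R_m) = 52.6447 / 28.2269 = 1.8651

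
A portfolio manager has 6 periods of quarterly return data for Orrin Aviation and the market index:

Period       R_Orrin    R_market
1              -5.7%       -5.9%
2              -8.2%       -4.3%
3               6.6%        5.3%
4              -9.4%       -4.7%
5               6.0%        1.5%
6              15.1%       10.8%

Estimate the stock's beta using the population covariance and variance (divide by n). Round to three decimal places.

Mean R_i = (-5.7 − 8.2 + 6.6 − 9.4 + 6.0 + 15.1) / 6 = 0.7333%
Mean R_m = (-5.9 − 4.3 + 5.3 − 4.7 + 1.5 + 10.8) / 6 = 0.4500%
Σ(R_i − R̄_i)(R_m − R̄_m) = 318.1500  ⇒  Cov = 318.1500 / 6 = 53.0250
Σ(R_m − R̄_m)² = 221.1550  ⇒  Var(R_m) = 221.1550 / 6 = 36.8592
β = Cov / Var(R_m) = 53.0250 / 36.8592 = 1.4386

1.439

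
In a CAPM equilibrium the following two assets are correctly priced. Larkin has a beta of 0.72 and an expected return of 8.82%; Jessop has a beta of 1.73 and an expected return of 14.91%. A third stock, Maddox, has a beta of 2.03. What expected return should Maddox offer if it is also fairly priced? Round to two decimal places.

16.72%

MRP (SML slope) = (14.91% − 8.82%) / (1.73 − 0.72) = 6.09% / 1.01 = 6.0297%
R_f (intercept) = 8.82% − 0.72 × 6.0297% = 4.4786%
E(R_Maddox) = R_f + β × MRP = 4.4786% + 2.03 × 6.0297% = 16.72%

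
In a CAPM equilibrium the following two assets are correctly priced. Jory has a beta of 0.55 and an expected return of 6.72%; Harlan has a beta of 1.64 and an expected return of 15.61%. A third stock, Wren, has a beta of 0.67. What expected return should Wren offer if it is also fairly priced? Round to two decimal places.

7.70%

MRP (SML slope) = (15.61% − 6.72%) / (1.64 − 0.55) = 8.89% / 1.09 = 8.1560%
R_f (intercept) = 6.72% − 0.55 × 8.1560% = 2.2342%
E(R_Wren) = R_f + β × MRP = 2.2342% + 0.67 × 8.1560% = 7.70%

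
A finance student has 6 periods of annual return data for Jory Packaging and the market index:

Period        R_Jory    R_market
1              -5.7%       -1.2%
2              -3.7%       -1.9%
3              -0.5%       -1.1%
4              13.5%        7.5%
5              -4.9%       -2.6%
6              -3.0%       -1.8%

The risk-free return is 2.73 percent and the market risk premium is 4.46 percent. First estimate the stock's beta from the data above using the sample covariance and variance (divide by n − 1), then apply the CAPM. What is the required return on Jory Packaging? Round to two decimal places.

Mean R_i = (-5.7 − 3.7 − 0.5 + 13.5 − 4.9 − 3.0) / 6 = -0.7167%
Mean R_m = (-1.2 − 1.9 − 1.1 + 7.5 − 2.6 − 1.8) / 6 = -0.1833%
Σ(R_i − R̄_i)(R_m − R̄_m) = 133.0217  ⇒  Cov = 133.0217 / 5 = 26.6043
Σ(R_m − R̄_m)² = 72.3083  ⇒  Var(R_m) = 72.3083 / 5 = 14.4617
β = Cov / Var(R_m) = 26.6043 / 14.4617 = 1.8396
E(R) = R_f + β × MRP = 2.73% + 1.8396 × 4.46% = 10.93%

10.93%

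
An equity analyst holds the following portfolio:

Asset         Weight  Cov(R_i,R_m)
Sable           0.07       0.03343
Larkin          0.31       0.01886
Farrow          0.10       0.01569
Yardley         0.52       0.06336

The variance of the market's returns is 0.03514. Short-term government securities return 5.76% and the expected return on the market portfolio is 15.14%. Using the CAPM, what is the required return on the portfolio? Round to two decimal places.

17.16%

β_Sable = 0.03343 / 0.03514 = 0.9513
β_Larkin = 0.01886 / 0.03514 = 0.5367
β_Farrow = 0.01569 / 0.03514 = 0.4465
β_Yardley = 0.06336 / 0.03514 = 1.8031
β_P = Σ w_i β_i = 0.07×0.9513 + 0.31×0.5367 + 0.10×0.4465 + 0.52×1.8031 = 1.2152
MRP = 15.14% − 5.76% = 9.38%
E(R_P) = R_f + β_P × MRP = 5.76% + 1.2152 × 9.38% = 17.16%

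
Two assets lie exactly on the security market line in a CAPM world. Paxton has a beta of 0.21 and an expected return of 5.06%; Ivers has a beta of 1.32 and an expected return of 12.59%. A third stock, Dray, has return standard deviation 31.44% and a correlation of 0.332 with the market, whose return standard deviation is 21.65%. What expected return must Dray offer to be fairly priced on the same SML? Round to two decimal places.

MRP = (12.59% − 5.06%) / (1.32 − 0.21) = 6.7838%
R_f = 5.06% − 0.21 × 6.7838% = 3.6354%
β_Dray = ρ·σ_i/σ_m = 0.332 × 31.44 / 21.65 = 0.4821
E(R_Dray) = R_f + β × MRP = 3.6354% + 0.4821 × 6.7838% = 6.91%

6.91%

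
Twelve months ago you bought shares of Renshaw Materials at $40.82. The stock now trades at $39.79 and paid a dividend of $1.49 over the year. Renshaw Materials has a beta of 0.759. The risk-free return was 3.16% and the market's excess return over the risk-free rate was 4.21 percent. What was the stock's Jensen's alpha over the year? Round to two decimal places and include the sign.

Realised HPR = (P1 + D1 − P0) / P0 = (39.79 + 1.49 − 40.82) / 40.82 = 0.46 / 40.82 = 1.1269%
CAPM required = R_f + β·MRP = 3.16% + 0.759 × 4.21% = 6.35539%
α = realised − required = 1.1269% − 6.35539% = -5.23%

-5.23%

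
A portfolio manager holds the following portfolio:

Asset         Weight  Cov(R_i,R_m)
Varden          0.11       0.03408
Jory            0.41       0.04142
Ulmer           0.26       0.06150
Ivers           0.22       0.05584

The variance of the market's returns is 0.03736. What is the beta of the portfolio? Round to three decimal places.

β_Varden = 0.03408 / 0.03736 = 0.9122
β_Jory = 0.04142 / 0.03736 = 1.1087
β_Ulmer = 0.06150 / 0.03736 = 1.6461
β_Ivers = 0.05584 / 0.03736 = 1.4946
β_P = Σ w_i β_i = 0.11×0.9122 + 0.41×1.1087 + 0.26×1.6461 + 0.22×1.4946 = 1.3117

1.312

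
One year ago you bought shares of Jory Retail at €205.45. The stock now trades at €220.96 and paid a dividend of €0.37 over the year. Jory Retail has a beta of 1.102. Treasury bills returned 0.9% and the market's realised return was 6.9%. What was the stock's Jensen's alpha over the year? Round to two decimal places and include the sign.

Realised HPR = (P1 + D1 − P0) / P0 = (220.96 + 0.37 − 205.45) / 205.45 = 15.88 / 205.45 = 7.7294%
MRP = 6.9% − 0.9% = 6.00%
CAPM required = R_f + β·MRP = 0.9% + 1.102 × 6.0% = 7.5120%
α = realised − required = 7.7294% − 7.5120% = +0.22%

+0.22%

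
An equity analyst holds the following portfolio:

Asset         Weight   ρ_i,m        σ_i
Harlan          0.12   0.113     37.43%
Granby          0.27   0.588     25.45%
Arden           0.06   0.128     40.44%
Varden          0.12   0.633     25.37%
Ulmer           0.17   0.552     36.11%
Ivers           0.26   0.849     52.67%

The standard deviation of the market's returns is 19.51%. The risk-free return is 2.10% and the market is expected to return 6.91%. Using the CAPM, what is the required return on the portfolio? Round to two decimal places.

7.47%

β_Harlan = 0.113 × 37.43% / 19.51% = 0.2168
β_Granby = 0.588 × 25.45% / 19.51% = 0.7670
β_Arden = 0.128 × 40.44% / 19.51% = 0.2653
β_Varden = 0.633 × 25.37% / 19.51% = 0.8231
β_Ulmer = 0.552 × 36.11% / 19.51% = 1.0217
β_Ivers = 0.849 × 52.67% / 19.51% = 2.2920
β_P = Σ w_i β_i = 0.12×0.2168 + 0.27×0.7670 + 0.06×0.2653 + 0.12×0.8231 + 0.17×1.0217 + 0.26×2.2920 = 1.1174
MRP = 6.91% − 2.10% = 4.81%
E(R_P) = R_f + β_P × MRP = 2.10% + 1.1174 × 4.81% = 7.47%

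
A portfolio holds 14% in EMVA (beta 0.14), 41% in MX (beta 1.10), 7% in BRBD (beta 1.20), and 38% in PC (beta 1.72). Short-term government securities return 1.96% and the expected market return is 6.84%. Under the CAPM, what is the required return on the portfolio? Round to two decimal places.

7.86%

β_P = Σ w_i β_i = 0.14×0.14 + 0.41×1.10 + 0.07×1.20 + 0.38×1.72 = 1.2082
MRP = 6.84% − 1.96% = 4.88%
E(R_P) = R_f + β_P × MRP = 1.96% + 1.2082 × 4.88% = 7.86%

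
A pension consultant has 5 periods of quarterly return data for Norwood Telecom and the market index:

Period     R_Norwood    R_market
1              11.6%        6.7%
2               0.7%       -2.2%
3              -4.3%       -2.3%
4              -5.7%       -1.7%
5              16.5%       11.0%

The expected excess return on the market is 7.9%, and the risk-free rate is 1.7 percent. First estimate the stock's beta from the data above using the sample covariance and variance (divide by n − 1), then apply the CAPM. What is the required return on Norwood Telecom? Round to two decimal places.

Mean R_i = (11.6 + 0.7 − 4.3 − 5.7 + 16.5) / 5 = 3.7600%
Mean R_m = (6.7 − 2.2 − 2.3 − 1.7 + 11.0) / 5 = 2.3000%
Σ(R_i − R̄_i)(R_m − R̄_m) = 234.0200  ⇒  Cov = 234.0200 / 4 = 58.5050
Σ(R_m − R̄_m)² = 152.4600  ⇒  Var(R_m) = 152.4600 / 4 = 38.1150
β = Cov / Var(R_m) = 58.5050 / 38.1150 = 1.5350
E(R) = R_f + β × MRP = 1.7% + 1.5350 × 7.9% = 13.83%

13.83%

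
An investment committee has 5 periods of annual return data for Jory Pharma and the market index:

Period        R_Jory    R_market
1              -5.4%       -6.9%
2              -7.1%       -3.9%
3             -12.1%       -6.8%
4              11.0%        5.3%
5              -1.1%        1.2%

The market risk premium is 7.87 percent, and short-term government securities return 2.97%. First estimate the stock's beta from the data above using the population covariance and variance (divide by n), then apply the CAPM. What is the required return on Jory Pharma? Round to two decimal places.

14.82%

Mean R_i = (-5.4 − 7.1 − 12.1 + 11.0 − 1.1) / 5 = -2.9400%
Mean R_m = (-6.9 − 3.9 − 6.8 + 5.3 + 1.2) / 5 = -2.2200%
Σ(R_i − R̄_i)(R_m − R̄_m) = 171.5760  ⇒  Cov = 171.5760 / 5 = 34.3152
Σ(R_m − R̄_m)² = 113.9480  ⇒  Var(R_m) = 113.9480 / 5 = 22.7896
β = Cov / Var(R_m) = 34.3152 / 22.7896 = 1.5057
E(R) = R_f + β × MRP = 2.97% + 1.5057 × 7.87% = 14.82%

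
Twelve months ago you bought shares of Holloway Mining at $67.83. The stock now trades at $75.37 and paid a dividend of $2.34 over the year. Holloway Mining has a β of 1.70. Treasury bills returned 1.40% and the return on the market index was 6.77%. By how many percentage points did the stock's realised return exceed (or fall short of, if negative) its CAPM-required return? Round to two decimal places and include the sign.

+4.04%

Realised HPR = (P1 + D1 − P0) / P0 = (75.37 + 2.34 − 67.83) / 67.83 = 9.88 / 67.83 = 14.5658%
MRP = 6.77% − 1.40% = 5.37%
CAPM required = R_f + β·MRP = 1.40% + 1.70 × 5.37% = 10.5290%
α = realised − required = 14.5658% − 10.5290% = +4.04%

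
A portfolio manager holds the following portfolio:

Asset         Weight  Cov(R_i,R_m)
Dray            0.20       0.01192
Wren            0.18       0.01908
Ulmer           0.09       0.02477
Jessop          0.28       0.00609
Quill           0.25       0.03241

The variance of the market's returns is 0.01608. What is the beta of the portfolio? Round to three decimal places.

β_Dray = 0.01192 / 0.01608 = 0.7413
β_Wren = 0.01908 / 0.01608 = 1.1866
β_Ulmer = 0.02477 / 0.01608 = 1.5404
β_Jessop = 0.00609 / 0.01608 = 0.3787
β_Quill = 0.03241 / 0.01608 = 2.0155
β_P = Σ w_i β_i = 0.20×0.7413 + 0.18×1.1866 + 0.09×1.5404 + 0.28×0.3787 + 0.25×2.0155 = 1.1104

1.110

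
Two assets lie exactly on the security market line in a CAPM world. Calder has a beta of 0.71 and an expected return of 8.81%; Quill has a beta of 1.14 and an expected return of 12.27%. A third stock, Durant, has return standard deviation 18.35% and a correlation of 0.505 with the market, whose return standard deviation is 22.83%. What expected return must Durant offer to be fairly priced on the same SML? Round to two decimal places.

MRP = (12.27% − 8.81%) / (1.14 − 0.71) = 8.0465%
R_f = 8.81% − 0.71 × 8.0465% = 3.0970%
β_Durant = ρ·σ_i/σ_m = 0.505 × 18.35 / 22.83 = 0.4059
E(R_Durant) = R_f + β × MRP = 3.0970% + 0.4059 × 8.0465% = 6.36%

6.36%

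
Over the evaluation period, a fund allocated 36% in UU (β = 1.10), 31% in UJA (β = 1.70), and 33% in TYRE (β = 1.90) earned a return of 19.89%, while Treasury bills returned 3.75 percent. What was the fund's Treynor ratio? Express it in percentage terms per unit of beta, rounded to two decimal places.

10.41%

β_P = 0.36×1.10 + 0.31×1.70 + 0.33×1.90 = 1.5500
Treynor = (R_P − R_f) / β_P = (19.89% − 3.75%) / 1.5500 = 16.14% / 1.5500 = 10.41%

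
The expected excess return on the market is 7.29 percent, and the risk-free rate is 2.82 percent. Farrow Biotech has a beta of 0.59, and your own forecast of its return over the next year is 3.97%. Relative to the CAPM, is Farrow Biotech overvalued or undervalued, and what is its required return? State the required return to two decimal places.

Overvalued; required return 7.12%

Required return = R_f + β·MRP = 2.82% + 0.59 × 7.29% = 7.12%
Forecast 3.97% < required 7.12% → the stock plots below the SML → overvalued.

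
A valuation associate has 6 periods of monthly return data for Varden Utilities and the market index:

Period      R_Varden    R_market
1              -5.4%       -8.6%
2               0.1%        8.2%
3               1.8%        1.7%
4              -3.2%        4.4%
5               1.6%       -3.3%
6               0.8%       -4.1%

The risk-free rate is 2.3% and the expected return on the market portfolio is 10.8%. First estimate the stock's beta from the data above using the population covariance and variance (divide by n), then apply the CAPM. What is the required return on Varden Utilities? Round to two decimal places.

Mean R_i = (-5.4 + 0.1 + 1.8 − 3.2 + 1.6 + 0.8) / 6 = -0.7167%
Mean R_m = (-8.6 + 8.2 + 1.7 + 4.4 − 3.3 − 4.1) / 6 = -0.2833%
Σ(R_i − R̄_i)(R_m − R̄_m) = 26.4617  ⇒  Cov = 26.4617 / 6 = 4.4103
Σ(R_m − R̄_m)² = 190.6683  ⇒  Var(R_m) = 190.6683 / 6 = 31.7781
β = Cov / Var(R_m) = 4.4103 / 31.7781 = 0.1388
MRP = 10.8% − 2.3% = 8.50%
E(R) = R_f + β × MRP = 2.3% + 0.1388 × 8.5% = 3.48%

3.48%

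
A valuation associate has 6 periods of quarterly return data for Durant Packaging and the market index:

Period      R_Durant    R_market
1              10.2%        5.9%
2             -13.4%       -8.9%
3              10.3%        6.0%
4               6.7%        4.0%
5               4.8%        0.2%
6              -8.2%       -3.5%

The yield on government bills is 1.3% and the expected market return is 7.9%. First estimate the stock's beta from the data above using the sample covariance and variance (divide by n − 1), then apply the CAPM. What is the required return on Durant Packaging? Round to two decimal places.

Mean R_i = (10.2 − 13.4 + 10.3 + 6.7 + 4.8 − 8.2) / 6 = 1.7333%
Mean R_m = (5.9 − 8.9 + 6.0 + 4.0 + 0.2 − 3.5) / 6 = 0.6167%
Σ(R_i − R̄_i)(R_m − R̄_m) = 291.2867  ⇒  Cov = 291.2867 / 5 = 58.2573
Σ(R_m − R̄_m)² = 176.0283  ⇒  Var(R_m) = 176.0283 / 5 = 35.2057
β = Cov / Var(R_m) = 58.2573 / 35.2057 = 1.6548
MRP = 7.9% − 1.3% = 6.60%
E(R) = R_f + β × MRP = 1.3% + 1.6548 × 6.6% = 12.22%

12.22%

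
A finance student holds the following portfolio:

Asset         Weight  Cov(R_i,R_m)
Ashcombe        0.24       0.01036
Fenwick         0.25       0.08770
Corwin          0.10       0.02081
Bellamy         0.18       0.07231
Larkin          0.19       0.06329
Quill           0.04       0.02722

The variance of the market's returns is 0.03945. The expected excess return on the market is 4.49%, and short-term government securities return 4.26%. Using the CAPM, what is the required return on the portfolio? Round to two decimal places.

10.25%

β_Ashcombe = 0.01036 / 0.03945 = 0.2626
β_Fenwick = 0.08770 / 0.03945 = 2.2231
β_Corwin = 0.02081 / 0.03945 = 0.5275
β_Bellamy = 0.07231 / 0.03945 = 1.8330
β_Larkin = 0.06329 / 0.03945 = 1.6043
β_Quill = 0.02722 / 0.03945 = 0.6900
β_P = Σ w_i β_i = 0.24×0.2626 + 0.25×2.2231 + 0.10×0.5275 + 0.18×1.8330 + 0.19×1.6043 + 0.04×0.6900 = 1.3339
E(R_P) = R_f + β_P × MRP = 4.26% + 1.3339 × 4.49% = 10.25%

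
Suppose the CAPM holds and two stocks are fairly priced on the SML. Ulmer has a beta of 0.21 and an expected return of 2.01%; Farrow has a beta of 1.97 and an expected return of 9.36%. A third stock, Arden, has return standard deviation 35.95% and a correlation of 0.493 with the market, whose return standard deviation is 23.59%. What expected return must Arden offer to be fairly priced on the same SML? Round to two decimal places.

4.27%

MRP = (9.36% − 2.01%) / (1.97 − 0.21) = 4.1761%
R_f = 2.01% − 0.21 × 4.1761% = 1.1330%
β_Arden = ρ·σ_i/σ_m = 0.493 × 35.95 / 23.59 = 0.7513
E(R_Arden) = R_f + β × MRP = 1.1330% + 0.7513 × 4.1761% = 4.27%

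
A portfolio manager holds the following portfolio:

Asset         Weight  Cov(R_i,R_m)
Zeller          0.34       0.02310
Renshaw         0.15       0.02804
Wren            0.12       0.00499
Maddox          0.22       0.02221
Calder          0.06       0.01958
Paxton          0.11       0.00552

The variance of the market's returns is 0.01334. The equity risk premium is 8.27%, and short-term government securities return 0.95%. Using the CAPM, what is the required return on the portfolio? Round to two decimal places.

β_Zeller = 0.02310 / 0.01334 = 1.7316
β_Renshaw = 0.02804 / 0.01334 = 2.1019
β_Wren = 0.00499 / 0.01334 = 0.3741
β_Maddox = 0.02221 / 0.01334 = 1.6649
β_Calder = 0.01958 / 0.01334 = 1.4678
β_Paxton = 0.00552 / 0.01334 = 0.4138
β_P = Σ w_i β_i = 0.34×1.7316 + 0.15×2.1019 + 0.12×0.3741 + 0.22×1.6649 + 0.06×1.4678 + 0.11×0.4138 = 1.4488
E(R_P) = R_f + β_P × MRP = 0.95% + 1.4488 × 8.27% = 12.93%

12.93%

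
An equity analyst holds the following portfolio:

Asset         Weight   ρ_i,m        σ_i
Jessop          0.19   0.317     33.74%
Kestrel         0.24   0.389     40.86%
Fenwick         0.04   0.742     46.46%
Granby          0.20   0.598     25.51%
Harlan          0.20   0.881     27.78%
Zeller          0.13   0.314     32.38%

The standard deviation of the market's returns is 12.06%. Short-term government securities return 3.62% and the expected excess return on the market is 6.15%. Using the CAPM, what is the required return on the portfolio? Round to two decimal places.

β_Jessop = 0.317 × 33.74% / 12.06% = 0.8869
β_Kestrel = 0.389 × 40.86% / 12.06% = 1.3180
β_Fenwick = 0.742 × 46.46% / 12.06% = 2.8585
β_Granby = 0.598 × 25.51% / 12.06% = 1.2649
β_Harlan = 0.881 × 27.78% / 12.06% = 2.0294
β_Zeller = 0.314 × 32.38% / 12.06% = 0.8431
β_P = Σ w_i β_i = 0.19×0.8869 + 0.24×1.3180 + 0.04×2.8585 + 0.20×1.2649 + 0.20×2.0294 + 0.13×0.8431 = 1.3676
E(R_P) = R_f + β_P × MRP = 3.62% + 1.3676 × 6.15% = 12.03%

12.03%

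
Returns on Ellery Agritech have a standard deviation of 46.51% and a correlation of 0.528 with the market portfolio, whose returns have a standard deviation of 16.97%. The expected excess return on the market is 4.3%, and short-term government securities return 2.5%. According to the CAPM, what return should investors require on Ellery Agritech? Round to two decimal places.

8.72%

β = ρ × σ_i / σ_m = 0.528 × 46.51% / 16.97% = 1.4471
E(R) = 2.5% + 1.4471 × 4.3% = 8.72%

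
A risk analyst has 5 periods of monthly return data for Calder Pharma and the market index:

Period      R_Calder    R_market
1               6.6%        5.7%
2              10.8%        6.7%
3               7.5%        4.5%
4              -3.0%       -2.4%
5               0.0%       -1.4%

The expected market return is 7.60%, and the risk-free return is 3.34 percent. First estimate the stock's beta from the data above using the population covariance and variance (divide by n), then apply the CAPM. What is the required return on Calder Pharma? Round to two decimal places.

8.95%

Mean R_i = (6.6 + 10.8 + 7.5 − 3.0 + 0.0) / 5 = 4.3800%
Mean R_m = (5.7 + 6.7 + 4.5 − 2.4 − 1.4) / 5 = 2.6200%
Σ(R_i − R̄_i)(R_m − R̄_m) = 93.5520  ⇒  Cov = 93.5520 / 5 = 18.7104
Σ(R_m − R̄_m)² = 71.0280  ⇒  Var(R_m) = 71.0280 / 5 = 14.2056
β = Cov / Var(R_m) = 18.7104 / 14.2056 = 1.3171
MRP = 7.60% − 3.34% = 4.26%
E(R) = R_f + β × MRP = 3.34% + 1.3171 × 4.26% = 8.95%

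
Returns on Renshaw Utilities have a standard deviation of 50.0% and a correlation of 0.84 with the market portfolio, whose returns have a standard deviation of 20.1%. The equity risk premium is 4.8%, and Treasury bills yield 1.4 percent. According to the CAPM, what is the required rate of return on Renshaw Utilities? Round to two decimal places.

β = ρ × σ_i / σ_m = 0.84 × 50.0% / 20.1% = 2.0896
E(R) = 1.4% + 2.0896 × 4.8% = 11.43%

11.43%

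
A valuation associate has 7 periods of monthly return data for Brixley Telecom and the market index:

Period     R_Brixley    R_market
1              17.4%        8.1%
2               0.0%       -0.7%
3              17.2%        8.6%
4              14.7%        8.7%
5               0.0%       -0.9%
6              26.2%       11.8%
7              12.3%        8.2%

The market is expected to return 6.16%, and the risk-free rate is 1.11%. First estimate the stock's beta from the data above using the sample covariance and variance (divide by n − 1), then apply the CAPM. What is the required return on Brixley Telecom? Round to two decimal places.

10.51%

Mean R_i = (17.4 + 0.0 + 17.2 + 14.7 + 0.0 + 26.2 + 12.3) / 7 = 12.5429%
Mean R_m = (8.1 − 0.7 + 8.6 + 8.7 − 0.9 + 11.8 + 8.2) / 7 = 6.2571%
Σ(R_i − R̄_i)(R_m − R̄_m) = 277.3929  ⇒  Cov = 277.3929 / 6 = 46.2322
Σ(R_m − R̄_m)² = 148.9771  ⇒  Var(R_m) = 148.9771 / 6 = 24.8295
β = Cov / Var(R_m) = 46.2322 / 24.8295 = 1.8620
MRP = 6.16% − 1.11% = 5.05%
E(R) = R_f + β × MRP = 1.11% + 1.8620 × 5.05% = 10.51%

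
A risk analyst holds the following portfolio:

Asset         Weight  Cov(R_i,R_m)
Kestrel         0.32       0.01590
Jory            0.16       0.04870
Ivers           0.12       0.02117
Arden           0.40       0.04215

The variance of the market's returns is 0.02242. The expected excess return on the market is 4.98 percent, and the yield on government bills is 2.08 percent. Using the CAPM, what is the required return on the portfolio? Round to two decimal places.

β_Kestrel = 0.01590 / 0.02242 = 0.7092
β_Jory = 0.04870 / 0.02242 = 2.1722
β_Ivers = 0.02117 / 0.02242 = 0.9442
β_Arden = 0.04215 / 0.02242 = 1.8800
β_P = Σ w_i β_i = 0.32×0.7092 + 0.16×2.1722 + 0.12×0.9442 + 0.40×1.8800 = 1.4398
E(R_P) = R_f + β_P × MRP = 2.08% + 1.4398 × 4.98% = 9.25%

9.25%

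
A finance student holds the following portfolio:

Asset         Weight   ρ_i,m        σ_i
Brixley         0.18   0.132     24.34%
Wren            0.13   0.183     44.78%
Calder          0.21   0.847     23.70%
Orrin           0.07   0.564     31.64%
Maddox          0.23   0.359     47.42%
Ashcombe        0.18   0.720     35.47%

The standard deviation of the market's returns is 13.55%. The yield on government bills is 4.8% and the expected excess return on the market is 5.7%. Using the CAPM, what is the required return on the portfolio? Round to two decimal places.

β_Brixley = 0.132 × 24.34% / 13.55% = 0.2371
β_Wren = 0.183 × 44.78% / 13.55% = 0.6048
β_Calder = 0.847 × 23.70% / 13.55% = 1.4815
β_Orrin = 0.564 × 31.64% / 13.55% = 1.3170
β_Maddox = 0.359 × 47.42% / 13.55% = 1.2564
β_Ashcombe = 0.720 × 35.47% / 13.55% = 1.8848
β_P = Σ w_i β_i = 0.18×0.2371 + 0.13×0.6048 + 0.21×1.4815 + 0.07×1.3170 + 0.23×1.2564 + 0.18×1.8848 = 1.1528
E(R_P) = R_f + β_P × MRP = 4.8% + 1.1528 × 5.7% = 11.37%

11.37%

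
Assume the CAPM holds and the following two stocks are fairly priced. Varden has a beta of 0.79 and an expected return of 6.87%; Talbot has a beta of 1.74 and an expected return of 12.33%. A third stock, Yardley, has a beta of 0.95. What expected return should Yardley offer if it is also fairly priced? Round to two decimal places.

MRP (SML slope) = (12.33% − 6.87%) / (1.74 − 0.79) = 5.46% / 0.95 = 5.7474%
R_f (intercept) = 6.87% − 0.79 × 5.7474% = 2.3296%
E(R_Yardley) = R_f + β × MRP = 2.3296% + 0.95 × 5.7474% = 7.79%

7.79%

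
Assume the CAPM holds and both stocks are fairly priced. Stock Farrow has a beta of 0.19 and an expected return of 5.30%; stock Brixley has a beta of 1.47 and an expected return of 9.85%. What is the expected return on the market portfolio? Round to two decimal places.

Both satisfy E(R) = R_f + β·MRP, so the slope of the SML is
MRP = (9.85% − 5.30%) / (1.47 − 0.19) = 4.55% / 1.28 = 3.5547%
R_f = E(R_Farrow) − β_Farrow·MRP = 5.30% − 0.19 × 3.5547% = 4.6246%
E(R_m) = R_f + MRP = 4.6246% + 3.5547% = 8.18%

8.18%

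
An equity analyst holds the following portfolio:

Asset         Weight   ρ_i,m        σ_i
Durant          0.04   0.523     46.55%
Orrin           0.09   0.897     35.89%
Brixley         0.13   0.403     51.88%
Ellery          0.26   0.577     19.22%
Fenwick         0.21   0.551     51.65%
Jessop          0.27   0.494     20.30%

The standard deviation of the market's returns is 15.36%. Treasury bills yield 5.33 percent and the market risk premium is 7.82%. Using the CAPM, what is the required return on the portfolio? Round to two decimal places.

14.57%

β_Durant = 0.523 × 46.55% / 15.36% = 1.5850
β_Orrin = 0.897 × 35.89% / 15.36% = 2.0959
β_Brixley = 0.403 × 51.88% / 15.36% = 1.3612
β_Ellery = 0.577 × 19.22% / 15.36% = 0.7220
β_Fenwick = 0.551 × 51.65% / 15.36% = 1.8528
β_Jessop = 0.494 × 20.30% / 15.36% = 0.6529
β_P = Σ w_i β_i = 0.04×1.5850 + 0.09×2.0959 + 0.13×1.3612 + 0.26×0.7220 + 0.21×1.8528 + 0.27×0.6529 = 1.1821
E(R_P) = R_f + β_P × MRP = 5.33% + 1.1821 × 7.82% = 14.57%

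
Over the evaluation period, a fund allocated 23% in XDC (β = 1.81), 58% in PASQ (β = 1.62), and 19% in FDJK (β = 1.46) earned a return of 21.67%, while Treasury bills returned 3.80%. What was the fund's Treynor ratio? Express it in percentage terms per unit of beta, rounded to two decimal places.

10.94%

β_P = 0.23×1.81 + 0.58×1.62 + 0.19×1.46 = 1.6333
Treynor = (R_P − R_f) / β_P = (21.67% − 3.80%) / 1.6333 = 17.87% / 1.6333 = 10.94%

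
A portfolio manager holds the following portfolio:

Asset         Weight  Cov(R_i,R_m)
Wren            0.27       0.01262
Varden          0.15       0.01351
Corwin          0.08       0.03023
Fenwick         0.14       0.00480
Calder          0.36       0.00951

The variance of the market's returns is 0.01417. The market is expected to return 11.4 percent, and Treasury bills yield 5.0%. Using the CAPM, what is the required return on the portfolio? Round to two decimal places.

β_Wren = 0.01262 / 0.01417 = 0.8906
β_Varden = 0.01351 / 0.01417 = 0.9534
β_Corwin = 0.03023 / 0.01417 = 2.1334
β_Fenwick = 0.00480 / 0.01417 = 0.3387
β_Calder = 0.00951 / 0.01417 = 0.6711
β_P = Σ w_i β_i = 0.27×0.8906 + 0.15×0.9534 + 0.08×2.1334 + 0.14×0.3387 + 0.36×0.6711 = 0.8432
MRP = 11.4% − 5.0% = 6.40%
E(R_P) = R_f + β_P × MRP = 5.0% + 0.8432 × 6.4% = 10.40%

10.40%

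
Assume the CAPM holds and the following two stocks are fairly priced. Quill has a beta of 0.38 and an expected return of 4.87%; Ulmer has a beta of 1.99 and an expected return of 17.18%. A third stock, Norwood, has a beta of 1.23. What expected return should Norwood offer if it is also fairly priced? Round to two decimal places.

MRP (SML slope) = (17.18% − 4.87%) / (1.99 − 0.38) = 12.31% / 1.61 = 7.6460%
R_f (intercept) = 4.87% − 0.38 × 7.6460% = 1.9645%
E(R_Norwood) = R_f + β × MRP = 1.9645% + 1.23 × 7.6460% = 11.37%

11.37%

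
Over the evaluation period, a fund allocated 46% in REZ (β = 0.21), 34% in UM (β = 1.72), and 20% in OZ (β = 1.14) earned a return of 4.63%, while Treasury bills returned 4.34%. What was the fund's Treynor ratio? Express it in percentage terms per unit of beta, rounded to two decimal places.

0.32%

β_P = 0.46×0.21 + 0.34×1.72 + 0.20×1.14 = 0.9094
Treynor = (R_P − R_f) / β_P = (4.63% − 4.34%) / 0.9094 = 0.29% / 0.9094 = 0.32%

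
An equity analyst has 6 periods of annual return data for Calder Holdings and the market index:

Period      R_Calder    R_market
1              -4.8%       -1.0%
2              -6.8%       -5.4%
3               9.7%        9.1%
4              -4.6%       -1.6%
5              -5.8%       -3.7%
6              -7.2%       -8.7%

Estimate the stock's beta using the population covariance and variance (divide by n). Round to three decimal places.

Mean R_i = (-4.8 − 6.8 + 9.7 − 4.6 − 5.8 − 7.2) / 6 = -3.2500%
Mean R_m = (-1.0 − 5.4 + 9.1 − 1.6 − 3.7 − 8.7) / 6 = -1.8833%
Σ(R_i − R̄_i)(R_m − R̄_m) = 184.5250  ⇒  Cov = 184.5250 / 6 = 30.7542
Σ(R_m − R̄_m)² = 183.6283  ⇒  Var(R_m) = 183.6283 / 6 = 30.6047
β = Cov / Var(R_m) = 30.7542 / 30.6047 = 1.0049

1.005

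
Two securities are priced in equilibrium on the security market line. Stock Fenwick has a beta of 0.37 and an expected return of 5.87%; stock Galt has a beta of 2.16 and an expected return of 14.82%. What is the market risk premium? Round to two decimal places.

5.00%

Both satisfy E(R) = R_f + β·MRP, so the slope of the SML is
MRP = (14.82% − 5.87%) / (2.16 − 0.37) = 8.95% / 1.79 = 5.0000%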